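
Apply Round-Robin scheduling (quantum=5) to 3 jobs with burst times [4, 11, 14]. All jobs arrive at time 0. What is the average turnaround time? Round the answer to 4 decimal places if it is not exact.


Time quantum = 5
Execution trace:
  J1 runs 4 units, time = 4
  J2 runs 5 units, time = 9
  J3 runs 5 units, time = 14
  J2 runs 5 units, time = 19
  J3 runs 5 units, time = 24
  J2 runs 1 units, time = 25
  J3 runs 4 units, time = 29
Finish times: [4, 25, 29]
Average turnaround = 58/3 = 19.3333

19.3333


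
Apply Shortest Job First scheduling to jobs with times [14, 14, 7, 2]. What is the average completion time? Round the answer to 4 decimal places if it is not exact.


SJF order (ascending): [2, 7, 14, 14]
Completion times:
  Job 1: burst=2, C=2
  Job 2: burst=7, C=9
  Job 3: burst=14, C=23
  Job 4: burst=14, C=37
Average completion = 71/4 = 17.75

17.75


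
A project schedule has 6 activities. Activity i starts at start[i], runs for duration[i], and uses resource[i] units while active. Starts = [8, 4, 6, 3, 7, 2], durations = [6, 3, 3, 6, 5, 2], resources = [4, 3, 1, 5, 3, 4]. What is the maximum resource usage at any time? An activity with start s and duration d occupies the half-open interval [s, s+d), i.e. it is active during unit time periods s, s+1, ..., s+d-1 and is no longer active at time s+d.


Each activity i is active on [start_i, start_i + duration_i).
Compute total resource usage per time slot:
  t=0: active resources = [], total = 0
  t=1: active resources = [], total = 0
  t=2: active resources = [4], total = 4
  t=3: active resources = [5, 4], total = 9
  t=4: active resources = [3, 5], total = 8
  t=5: active resources = [3, 5], total = 8
  t=6: active resources = [3, 1, 5], total = 9
  t=7: active resources = [1, 5, 3], total = 9
  t=8: active resources = [4, 1, 5, 3], total = 13
  t=9: active resources = [4, 3], total = 7
  t=10: active resources = [4, 3], total = 7
  t=11: active resources = [4, 3], total = 7
  t=12: active resources = [4], total = 4
  t=13: active resources = [4], total = 4
Peak resource demand = 13

13


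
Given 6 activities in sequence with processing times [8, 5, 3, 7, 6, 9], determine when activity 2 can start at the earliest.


Activity 2 starts after activities 1 through 1 complete.
Predecessor durations: [8]
ES = 8 = 8

8


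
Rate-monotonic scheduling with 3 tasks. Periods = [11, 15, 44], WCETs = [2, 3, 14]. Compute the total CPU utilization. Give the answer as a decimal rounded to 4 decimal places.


Compute individual utilizations (exact fractions):
  Task 1: C/T = 2/11 (approx. 0.1818)
  Task 2: C/T = 3/15 = 1/5 (approx. 0.2)
  Task 3: C/T = 14/44 = 7/22 (approx. 0.3182)
Total utilization U = 2/11 + 1/5 + 7/22 = 7/10
Rounded to 4 decimal places: U = 0.7000
RM (Liu & Layland) bound for 3 tasks = 0.779763; compare with U = 7/10 (approx. 0.700000)
U <= bound, so schedulable by RM sufficient condition.

0.7000


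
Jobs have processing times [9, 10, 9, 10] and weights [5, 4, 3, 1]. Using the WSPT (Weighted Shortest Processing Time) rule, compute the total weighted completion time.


Compute p/w ratios and sort ascending (WSPT): [(9, 5), (10, 4), (9, 3), (10, 1)]
Compute weighted completion times:
  Job (p=9,w=5): C=9, w*C=5*9=45
  Job (p=10,w=4): C=19, w*C=4*19=76
  Job (p=9,w=3): C=28, w*C=3*28=84
  Job (p=10,w=1): C=38, w*C=1*38=38
Total weighted completion time = 243

243


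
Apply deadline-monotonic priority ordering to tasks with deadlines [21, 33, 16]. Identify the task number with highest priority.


Sort tasks by relative deadline (ascending):
  Task 3: deadline = 16
  Task 1: deadline = 21
  Task 2: deadline = 33
Priority order (highest first): [3, 1, 2]
Highest priority task = 3

3


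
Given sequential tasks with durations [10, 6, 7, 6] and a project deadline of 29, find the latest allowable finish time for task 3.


LF(activity 3) = deadline - sum of successor durations
Successors: activities 4 through 4 with durations [6]
Sum of successor durations = 6
LF = 29 - 6 = 23

23


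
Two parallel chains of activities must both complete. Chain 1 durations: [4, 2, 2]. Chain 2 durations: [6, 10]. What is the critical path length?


Path A total = 4 + 2 + 2 = 8
Path B total = 6 + 10 = 16
Critical path = longest path = max(8, 16) = 16

16


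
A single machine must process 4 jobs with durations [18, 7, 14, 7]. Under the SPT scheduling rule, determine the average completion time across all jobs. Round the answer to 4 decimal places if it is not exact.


Sort jobs by processing time (SPT order): [7, 7, 14, 18]
Compute completion times sequentially:
  Job 1: processing = 7, completes at 7
  Job 2: processing = 7, completes at 14
  Job 3: processing = 14, completes at 28
  Job 4: processing = 18, completes at 46
Sum of completion times = 95
Average completion time = 95/4 = 23.75

23.75


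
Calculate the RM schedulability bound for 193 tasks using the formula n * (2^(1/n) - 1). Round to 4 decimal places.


Compute 2^(1/193) = 1.0035978931
Subtract 1: 1.0035978931 - 1 = 0.0035978931
Multiply by n: 193 * 0.0035978931 = 0.6943933683
Round to 4 dp: 0.6944

0.6944


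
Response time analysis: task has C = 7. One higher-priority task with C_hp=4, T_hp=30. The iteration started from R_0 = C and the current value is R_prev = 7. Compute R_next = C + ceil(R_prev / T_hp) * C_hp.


R_next = C + ceil(R_prev / T_hp) * C_hp
ceil(7 / 30) = ceil(0.2333) = 1
Interference = 1 * 4 = 4
R_next = 7 + 4 = 11

11


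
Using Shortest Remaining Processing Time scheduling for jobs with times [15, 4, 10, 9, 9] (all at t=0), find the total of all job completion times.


Since all jobs arrive at t=0, SRPT equals SPT ordering.
SPT order: [4, 9, 9, 10, 15]
Completion times:
  Job 1: p=4, C=4
  Job 2: p=9, C=13
  Job 3: p=9, C=22
  Job 4: p=10, C=32
  Job 5: p=15, C=47
Total completion time = 4 + 13 + 22 + 32 + 47 = 118

118


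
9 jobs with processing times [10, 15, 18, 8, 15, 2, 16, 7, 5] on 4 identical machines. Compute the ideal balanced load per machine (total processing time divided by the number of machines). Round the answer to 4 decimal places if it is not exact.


Total processing time = 10 + 15 + 18 + 8 + 15 + 2 + 16 + 7 + 5 = 96
Number of machines = 4
Ideal balanced load = 96 / 4 = 24.0

24.0


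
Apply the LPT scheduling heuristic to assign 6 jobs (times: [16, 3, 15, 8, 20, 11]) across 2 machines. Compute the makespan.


Sort jobs in decreasing order (LPT): [20, 16, 15, 11, 8, 3]
Assign each job to the least loaded machine:
  Machine 1: jobs [20, 11, 8], load = 39
  Machine 2: jobs [16, 15, 3], load = 34
Makespan = max load = 39

39


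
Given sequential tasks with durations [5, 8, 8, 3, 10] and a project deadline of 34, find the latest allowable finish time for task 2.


LF(activity 2) = deadline - sum of successor durations
Successors: activities 3 through 5 with durations [8, 3, 10]
Sum of successor durations = 21
LF = 34 - 21 = 13

13


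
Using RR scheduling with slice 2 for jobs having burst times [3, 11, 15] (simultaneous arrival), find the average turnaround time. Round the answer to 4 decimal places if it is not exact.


Time quantum = 2
Execution trace:
  J1 runs 2 units, time = 2
  J2 runs 2 units, time = 4
  J3 runs 2 units, time = 6
  J1 runs 1 units, time = 7
  J2 runs 2 units, time = 9
  J3 runs 2 units, time = 11
  J2 runs 2 units, time = 13
  J3 runs 2 units, time = 15
  J2 runs 2 units, time = 17
  J3 runs 2 units, time = 19
  J2 runs 2 units, time = 21
  J3 runs 2 units, time = 23
  J2 runs 1 units, time = 24
  J3 runs 2 units, time = 26
  J3 runs 2 units, time = 28
  J3 runs 1 units, time = 29
Finish times: [7, 24, 29]
Average turnaround = 60/3 = 20.0

20.0


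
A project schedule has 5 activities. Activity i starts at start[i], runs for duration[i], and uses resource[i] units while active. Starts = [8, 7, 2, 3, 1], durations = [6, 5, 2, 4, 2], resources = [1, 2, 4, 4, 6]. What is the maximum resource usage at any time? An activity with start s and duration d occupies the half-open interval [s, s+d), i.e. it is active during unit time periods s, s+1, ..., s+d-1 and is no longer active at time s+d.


Each activity i is active on [start_i, start_i + duration_i).
Compute total resource usage per time slot:
  t=0: active resources = [], total = 0
  t=1: active resources = [6], total = 6
  t=2: active resources = [4, 6], total = 10
  t=3: active resources = [4, 4], total = 8
  t=4: active resources = [4], total = 4
  t=5: active resources = [4], total = 4
  t=6: active resources = [4], total = 4
  t=7: active resources = [2], total = 2
  t=8: active resources = [1, 2], total = 3
  t=9: active resources = [1, 2], total = 3
  t=10: active resources = [1, 2], total = 3
  t=11: active resources = [1, 2], total = 3
  t=12: active resources = [1], total = 1
  t=13: active resources = [1], total = 1
Peak resource demand = 10

10


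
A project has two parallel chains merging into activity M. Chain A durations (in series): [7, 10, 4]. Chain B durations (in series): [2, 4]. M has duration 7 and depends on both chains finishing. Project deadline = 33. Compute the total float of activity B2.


Forward pass: ES(B2) = sum of predecessors on chain B = 2
EF = ES + duration = 2 + 4 = 6
Backward pass: LF(M) = deadline = 33; LS(M) = 33 - 7 = 26
LF(B2) = LS(M) - sum(successors on chain B) = 26 - 0 = 26
LS = LF - duration = 26 - 4 = 22
Total float = LS - ES = 22 - 2 = 20

20


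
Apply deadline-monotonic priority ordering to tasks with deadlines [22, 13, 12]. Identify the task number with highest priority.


Sort tasks by relative deadline (ascending):
  Task 3: deadline = 12
  Task 2: deadline = 13
  Task 1: deadline = 22
Priority order (highest first): [3, 2, 1]
Highest priority task = 3

3


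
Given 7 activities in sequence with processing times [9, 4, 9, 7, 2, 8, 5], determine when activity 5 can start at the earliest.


Activity 5 starts after activities 1 through 4 complete.
Predecessor durations: [9, 4, 9, 7]
ES = 9 + 4 + 9 + 7 = 29

29


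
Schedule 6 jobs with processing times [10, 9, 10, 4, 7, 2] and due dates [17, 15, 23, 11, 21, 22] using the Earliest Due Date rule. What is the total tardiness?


Sort by due date (EDD order): [(4, 11), (9, 15), (10, 17), (7, 21), (2, 22), (10, 23)]
Compute completion times and tardiness:
  Job 1: p=4, d=11, C=4, tardiness=max(0,4-11)=0
  Job 2: p=9, d=15, C=13, tardiness=max(0,13-15)=0
  Job 3: p=10, d=17, C=23, tardiness=max(0,23-17)=6
  Job 4: p=7, d=21, C=30, tardiness=max(0,30-21)=9
  Job 5: p=2, d=22, C=32, tardiness=max(0,32-22)=10
  Job 6: p=10, d=23, C=42, tardiness=max(0,42-23)=19
Total tardiness = 44

44


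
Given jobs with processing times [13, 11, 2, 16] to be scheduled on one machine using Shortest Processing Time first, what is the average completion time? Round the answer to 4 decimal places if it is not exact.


Sort jobs by processing time (SPT order): [2, 11, 13, 16]
Compute completion times sequentially:
  Job 1: processing = 2, completes at 2
  Job 2: processing = 11, completes at 13
  Job 3: processing = 13, completes at 26
  Job 4: processing = 16, completes at 42
Sum of completion times = 83
Average completion time = 83/4 = 20.75

20.75


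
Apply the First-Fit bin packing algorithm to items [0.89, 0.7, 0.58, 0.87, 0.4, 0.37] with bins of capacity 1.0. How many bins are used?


Place items sequentially using First-Fit:
  Item 0.89 -> new Bin 1
  Item 0.7 -> new Bin 2
  Item 0.58 -> new Bin 3
  Item 0.87 -> new Bin 4
  Item 0.4 -> Bin 3 (now 0.98)
  Item 0.37 -> new Bin 5
Total bins used = 5

5


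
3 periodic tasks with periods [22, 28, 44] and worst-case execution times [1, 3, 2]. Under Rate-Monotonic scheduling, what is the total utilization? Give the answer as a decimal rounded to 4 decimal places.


Compute individual utilizations (exact fractions):
  Task 1: C/T = 1/22 (approx. 0.0455)
  Task 2: C/T = 3/28 (approx. 0.1071)
  Task 3: C/T = 2/44 = 1/22 (approx. 0.0455)
Total utilization U = 1/22 + 3/28 + 1/22 = 61/308
Rounded to 4 decimal places: U = 0.1981
RM (Liu & Layland) bound for 3 tasks = 0.779763; compare with U = 61/308 (approx. 0.198052)
U <= bound, so schedulable by RM sufficient condition.

0.1981


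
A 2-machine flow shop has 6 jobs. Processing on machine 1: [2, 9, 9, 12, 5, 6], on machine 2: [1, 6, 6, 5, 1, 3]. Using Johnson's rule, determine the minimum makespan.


Apply Johnson's rule:
  Group 1 (a <= b): []
  Group 2 (a > b): [(2, 9, 6), (3, 9, 6), (4, 12, 5), (6, 6, 3), (1, 2, 1), (5, 5, 1)]
Optimal job order: [2, 3, 4, 6, 1, 5]
Schedule:
  Job 2: M1 done at 9, M2 done at 15
  Job 3: M1 done at 18, M2 done at 24
  Job 4: M1 done at 30, M2 done at 35
  Job 6: M1 done at 36, M2 done at 39
  Job 1: M1 done at 38, M2 done at 40
  Job 5: M1 done at 43, M2 done at 44
Makespan = 44

44


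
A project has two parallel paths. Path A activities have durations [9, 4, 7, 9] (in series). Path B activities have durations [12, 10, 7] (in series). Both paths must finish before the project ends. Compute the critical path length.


Path A total = 9 + 4 + 7 + 9 = 29
Path B total = 12 + 10 + 7 = 29
Critical path = longest path = max(29, 29) = 29

29


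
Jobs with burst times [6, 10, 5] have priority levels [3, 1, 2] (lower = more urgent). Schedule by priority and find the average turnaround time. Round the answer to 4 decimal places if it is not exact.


Sort by priority (ascending = highest first):
Order: [(1, 10), (2, 5), (3, 6)]
Completion times:
  Priority 1, burst=10, C=10
  Priority 2, burst=5, C=15
  Priority 3, burst=6, C=21
Average turnaround = 46/3 = 15.3333

15.3333


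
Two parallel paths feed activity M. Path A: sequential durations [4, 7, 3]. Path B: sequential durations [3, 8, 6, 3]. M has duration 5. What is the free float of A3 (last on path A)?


ES(A3) = sum of predecessors on chain A = 11
EF(A3) = ES + duration = 11 + 3 = 14
Successor of A3 is M. ES(M) = max(sum(A), sum(B)) = max(14, 20) = 20
Free float = ES(successor) - EF(current) = 20 - 14 = 6

6


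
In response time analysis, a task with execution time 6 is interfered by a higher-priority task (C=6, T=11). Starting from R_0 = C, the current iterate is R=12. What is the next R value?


R_next = C + ceil(R_prev / T_hp) * C_hp
ceil(12 / 11) = ceil(1.0909) = 2
Interference = 2 * 6 = 12
R_next = 6 + 12 = 18

18


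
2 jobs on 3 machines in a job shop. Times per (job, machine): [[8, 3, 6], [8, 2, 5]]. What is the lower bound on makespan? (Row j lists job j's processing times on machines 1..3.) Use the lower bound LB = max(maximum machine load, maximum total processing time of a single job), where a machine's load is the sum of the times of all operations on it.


Machine loads:
  Machine 1: 8 + 8 = 16
  Machine 2: 3 + 2 = 5
  Machine 3: 6 + 5 = 11
Max machine load = 16
Job totals:
  Job 1: 17
  Job 2: 15
Max job total = 17
Lower bound = max(16, 17) = 17

17


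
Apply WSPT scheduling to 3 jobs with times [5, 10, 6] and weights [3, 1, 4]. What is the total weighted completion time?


Compute p/w ratios and sort ascending (WSPT): [(6, 4), (5, 3), (10, 1)]
Compute weighted completion times:
  Job (p=6,w=4): C=6, w*C=4*6=24
  Job (p=5,w=3): C=11, w*C=3*11=33
  Job (p=10,w=1): C=21, w*C=1*21=21
Total weighted completion time = 78

78


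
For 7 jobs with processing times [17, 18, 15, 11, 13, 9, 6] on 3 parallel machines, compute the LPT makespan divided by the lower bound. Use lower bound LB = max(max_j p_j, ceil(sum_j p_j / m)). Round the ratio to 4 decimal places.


LPT order: [18, 17, 15, 13, 11, 9, 6]
Machine loads after assignment: [33, 28, 28]
LPT makespan = 33
Lower bound = max(max_job, ceil(total/3)) = max(18, 30) = 30
Ratio = 33 / 30 = 1.1

1.1


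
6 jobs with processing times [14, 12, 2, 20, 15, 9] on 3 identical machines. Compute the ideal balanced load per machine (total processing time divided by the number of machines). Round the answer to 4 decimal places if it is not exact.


Total processing time = 14 + 12 + 2 + 20 + 15 + 9 = 72
Number of machines = 3
Ideal balanced load = 72 / 3 = 24.0

24.0


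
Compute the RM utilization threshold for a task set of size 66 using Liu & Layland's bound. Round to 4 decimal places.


Compute 2^(1/66) = 1.0105575720
Subtract 1: 1.0105575720 - 1 = 0.0105575720
Multiply by n: 66 * 0.0105575720 = 0.6967997520
Round to 4 dp: 0.6968

0.6968


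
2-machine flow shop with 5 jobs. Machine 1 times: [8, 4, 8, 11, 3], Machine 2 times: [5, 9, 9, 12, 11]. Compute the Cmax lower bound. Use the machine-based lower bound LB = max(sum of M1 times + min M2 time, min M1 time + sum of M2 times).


LB1 = sum(M1 times) + min(M2 times) = 34 + 5 = 39
LB2 = min(M1 times) + sum(M2 times) = 3 + 46 = 49
Lower bound = max(LB1, LB2) = max(39, 49) = 49

49


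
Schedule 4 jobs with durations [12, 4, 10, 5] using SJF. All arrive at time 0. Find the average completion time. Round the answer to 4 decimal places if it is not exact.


SJF order (ascending): [4, 5, 10, 12]
Completion times:
  Job 1: burst=4, C=4
  Job 2: burst=5, C=9
  Job 3: burst=10, C=19
  Job 4: burst=12, C=31
Average completion = 63/4 = 15.75

15.75


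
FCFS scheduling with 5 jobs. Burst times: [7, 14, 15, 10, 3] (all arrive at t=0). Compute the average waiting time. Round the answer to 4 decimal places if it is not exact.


FCFS order (as given): [7, 14, 15, 10, 3]
Waiting times:
  Job 1: wait = 0
  Job 2: wait = 7
  Job 3: wait = 21
  Job 4: wait = 36
  Job 5: wait = 46
Sum of waiting times = 110
Average waiting time = 110/5 = 22.0

22.0


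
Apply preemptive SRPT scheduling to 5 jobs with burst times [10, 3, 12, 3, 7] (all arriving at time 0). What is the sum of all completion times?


Since all jobs arrive at t=0, SRPT equals SPT ordering.
SPT order: [3, 3, 7, 10, 12]
Completion times:
  Job 1: p=3, C=3
  Job 2: p=3, C=6
  Job 3: p=7, C=13
  Job 4: p=10, C=23
  Job 5: p=12, C=35
Total completion time = 3 + 6 + 13 + 23 + 35 = 80

80


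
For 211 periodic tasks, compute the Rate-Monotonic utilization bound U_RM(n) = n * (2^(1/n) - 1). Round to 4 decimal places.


Compute 2^(1/211) = 1.0032904594
Subtract 1: 1.0032904594 - 1 = 0.0032904594
Multiply by n: 211 * 0.0032904594 = 0.6942869334
Round to 4 dp: 0.6943

0.6943


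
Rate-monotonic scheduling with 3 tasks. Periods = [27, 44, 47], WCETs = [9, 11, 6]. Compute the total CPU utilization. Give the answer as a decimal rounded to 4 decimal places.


Compute individual utilizations (exact fractions):
  Task 1: C/T = 9/27 = 1/3 (approx. 0.3333)
  Task 2: C/T = 11/44 = 1/4 (approx. 0.25)
  Task 3: C/T = 6/47 (approx. 0.1277)
Total utilization U = 1/3 + 1/4 + 6/47 = 401/564
Rounded to 4 decimal places: U = 0.7110
RM (Liu & Layland) bound for 3 tasks = 0.779763; compare with U = 401/564 (approx. 0.710993)
U <= bound, so schedulable by RM sufficient condition.

0.7110


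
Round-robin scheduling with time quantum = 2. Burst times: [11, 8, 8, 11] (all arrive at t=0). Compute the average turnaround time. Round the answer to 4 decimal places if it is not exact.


Time quantum = 2
Execution trace:
  J1 runs 2 units, time = 2
  J2 runs 2 units, time = 4
  J3 runs 2 units, time = 6
  J4 runs 2 units, time = 8
  J1 runs 2 units, time = 10
  J2 runs 2 units, time = 12
  J3 runs 2 units, time = 14
  J4 runs 2 units, time = 16
  J1 runs 2 units, time = 18
  J2 runs 2 units, time = 20
  J3 runs 2 units, time = 22
  J4 runs 2 units, time = 24
  J1 runs 2 units, time = 26
  J2 runs 2 units, time = 28
  J3 runs 2 units, time = 30
  J4 runs 2 units, time = 32
  J1 runs 2 units, time = 34
  J4 runs 2 units, time = 36
  J1 runs 1 units, time = 37
  J4 runs 1 units, time = 38
Finish times: [37, 28, 30, 38]
Average turnaround = 133/4 = 33.25

33.25


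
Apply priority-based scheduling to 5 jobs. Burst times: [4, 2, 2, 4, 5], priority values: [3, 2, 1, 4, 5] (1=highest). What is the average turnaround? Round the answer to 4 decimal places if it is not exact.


Sort by priority (ascending = highest first):
Order: [(1, 2), (2, 2), (3, 4), (4, 4), (5, 5)]
Completion times:
  Priority 1, burst=2, C=2
  Priority 2, burst=2, C=4
  Priority 3, burst=4, C=8
  Priority 4, burst=4, C=12
  Priority 5, burst=5, C=17
Average turnaround = 43/5 = 8.6

8.6


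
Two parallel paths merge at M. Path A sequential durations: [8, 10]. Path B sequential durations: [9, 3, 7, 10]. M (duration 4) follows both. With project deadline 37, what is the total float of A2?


Forward pass: ES(A2) = sum of predecessors on chain A = 8
EF = ES + duration = 8 + 10 = 18
Backward pass: LF(M) = deadline = 37; LS(M) = 37 - 4 = 33
LF(A2) = LS(M) - sum(successors on chain A) = 33 - 0 = 33
LS = LF - duration = 33 - 10 = 23
Total float = LS - ES = 23 - 8 = 15

15


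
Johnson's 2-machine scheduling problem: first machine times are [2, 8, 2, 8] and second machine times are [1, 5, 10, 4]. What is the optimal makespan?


Apply Johnson's rule:
  Group 1 (a <= b): [(3, 2, 10)]
  Group 2 (a > b): [(2, 8, 5), (4, 8, 4), (1, 2, 1)]
Optimal job order: [3, 2, 4, 1]
Schedule:
  Job 3: M1 done at 2, M2 done at 12
  Job 2: M1 done at 10, M2 done at 17
  Job 4: M1 done at 18, M2 done at 22
  Job 1: M1 done at 20, M2 done at 23
Makespan = 23

23


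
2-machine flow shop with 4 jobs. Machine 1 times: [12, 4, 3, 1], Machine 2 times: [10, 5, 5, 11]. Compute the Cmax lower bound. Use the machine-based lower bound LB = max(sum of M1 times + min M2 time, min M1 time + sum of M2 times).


LB1 = sum(M1 times) + min(M2 times) = 20 + 5 = 25
LB2 = min(M1 times) + sum(M2 times) = 1 + 31 = 32
Lower bound = max(LB1, LB2) = max(25, 32) = 32

32


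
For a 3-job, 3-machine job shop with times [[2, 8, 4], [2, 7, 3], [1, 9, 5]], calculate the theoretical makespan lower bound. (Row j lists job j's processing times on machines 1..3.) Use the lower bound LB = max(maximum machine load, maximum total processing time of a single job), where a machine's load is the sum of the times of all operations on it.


Machine loads:
  Machine 1: 2 + 2 + 1 = 5
  Machine 2: 8 + 7 + 9 = 24
  Machine 3: 4 + 3 + 5 = 12
Max machine load = 24
Job totals:
  Job 1: 14
  Job 2: 12
  Job 3: 15
Max job total = 15
Lower bound = max(24, 15) = 24

24


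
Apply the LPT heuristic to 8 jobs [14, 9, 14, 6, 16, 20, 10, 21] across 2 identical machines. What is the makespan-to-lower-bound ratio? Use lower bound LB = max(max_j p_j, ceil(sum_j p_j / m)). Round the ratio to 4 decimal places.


LPT order: [21, 20, 16, 14, 14, 10, 9, 6]
Machine loads after assignment: [55, 55]
LPT makespan = 55
Lower bound = max(max_job, ceil(total/2)) = max(21, 55) = 55
Ratio = 55 / 55 = 1.0

1.0


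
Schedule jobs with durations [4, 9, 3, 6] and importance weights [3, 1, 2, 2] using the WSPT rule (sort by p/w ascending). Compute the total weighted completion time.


Compute p/w ratios and sort ascending (WSPT): [(4, 3), (3, 2), (6, 2), (9, 1)]
Compute weighted completion times:
  Job (p=4,w=3): C=4, w*C=3*4=12
  Job (p=3,w=2): C=7, w*C=2*7=14
  Job (p=6,w=2): C=13, w*C=2*13=26
  Job (p=9,w=1): C=22, w*C=1*22=22
Total weighted completion time = 74

74


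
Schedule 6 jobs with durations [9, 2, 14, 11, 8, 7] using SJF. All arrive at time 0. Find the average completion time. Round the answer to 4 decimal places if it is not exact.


SJF order (ascending): [2, 7, 8, 9, 11, 14]
Completion times:
  Job 1: burst=2, C=2
  Job 2: burst=7, C=9
  Job 3: burst=8, C=17
  Job 4: burst=9, C=26
  Job 5: burst=11, C=37
  Job 6: burst=14, C=51
Average completion = 142/6 = 23.6667

23.6667


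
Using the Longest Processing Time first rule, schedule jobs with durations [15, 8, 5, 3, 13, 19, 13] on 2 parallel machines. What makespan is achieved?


Sort jobs in decreasing order (LPT): [19, 15, 13, 13, 8, 5, 3]
Assign each job to the least loaded machine:
  Machine 1: jobs [19, 13, 5], load = 37
  Machine 2: jobs [15, 13, 8, 3], load = 39
Makespan = max load = 39

39


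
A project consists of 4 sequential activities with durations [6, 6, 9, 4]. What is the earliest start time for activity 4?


Activity 4 starts after activities 1 through 3 complete.
Predecessor durations: [6, 6, 9]
ES = 6 + 6 + 9 = 21

21


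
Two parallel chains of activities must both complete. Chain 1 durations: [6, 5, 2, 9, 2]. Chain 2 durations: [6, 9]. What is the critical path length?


Path A total = 6 + 5 + 2 + 9 + 2 = 24
Path B total = 6 + 9 = 15
Critical path = longest path = max(24, 15) = 24

24


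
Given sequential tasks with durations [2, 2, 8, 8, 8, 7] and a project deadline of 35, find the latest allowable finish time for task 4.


LF(activity 4) = deadline - sum of successor durations
Successors: activities 5 through 6 with durations [8, 7]
Sum of successor durations = 15
LF = 35 - 15 = 20

20


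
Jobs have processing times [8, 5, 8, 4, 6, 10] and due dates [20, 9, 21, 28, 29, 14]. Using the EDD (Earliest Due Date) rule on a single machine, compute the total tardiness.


Sort by due date (EDD order): [(5, 9), (10, 14), (8, 20), (8, 21), (4, 28), (6, 29)]
Compute completion times and tardiness:
  Job 1: p=5, d=9, C=5, tardiness=max(0,5-9)=0
  Job 2: p=10, d=14, C=15, tardiness=max(0,15-14)=1
  Job 3: p=8, d=20, C=23, tardiness=max(0,23-20)=3
  Job 4: p=8, d=21, C=31, tardiness=max(0,31-21)=10
  Job 5: p=4, d=28, C=35, tardiness=max(0,35-28)=7
  Job 6: p=6, d=29, C=41, tardiness=max(0,41-29)=12
Total tardiness = 33

33


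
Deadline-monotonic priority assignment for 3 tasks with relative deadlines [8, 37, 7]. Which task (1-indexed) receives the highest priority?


Sort tasks by relative deadline (ascending):
  Task 3: deadline = 7
  Task 1: deadline = 8
  Task 2: deadline = 37
Priority order (highest first): [3, 1, 2]
Highest priority task = 3

3


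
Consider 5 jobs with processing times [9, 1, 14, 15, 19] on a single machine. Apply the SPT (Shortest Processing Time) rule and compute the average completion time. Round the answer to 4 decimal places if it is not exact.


Sort jobs by processing time (SPT order): [1, 9, 14, 15, 19]
Compute completion times sequentially:
  Job 1: processing = 1, completes at 1
  Job 2: processing = 9, completes at 10
  Job 3: processing = 14, completes at 24
  Job 4: processing = 15, completes at 39
  Job 5: processing = 19, completes at 58
Sum of completion times = 132
Average completion time = 132/5 = 26.4

26.4


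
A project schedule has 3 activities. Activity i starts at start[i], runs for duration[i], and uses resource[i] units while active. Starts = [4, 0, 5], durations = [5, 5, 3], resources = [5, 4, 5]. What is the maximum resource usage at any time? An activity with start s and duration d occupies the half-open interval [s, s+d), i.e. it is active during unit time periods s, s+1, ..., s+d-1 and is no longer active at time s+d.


Each activity i is active on [start_i, start_i + duration_i).
Compute total resource usage per time slot:
  t=0: active resources = [4], total = 4
  t=1: active resources = [4], total = 4
  t=2: active resources = [4], total = 4
  t=3: active resources = [4], total = 4
  t=4: active resources = [5, 4], total = 9
  t=5: active resources = [5, 5], total = 10
  t=6: active resources = [5, 5], total = 10
  t=7: active resources = [5, 5], total = 10
  t=8: active resources = [5], total = 5
Peak resource demand = 10

10


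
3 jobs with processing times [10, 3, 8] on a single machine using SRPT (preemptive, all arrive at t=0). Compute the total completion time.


Since all jobs arrive at t=0, SRPT equals SPT ordering.
SPT order: [3, 8, 10]
Completion times:
  Job 1: p=3, C=3
  Job 2: p=8, C=11
  Job 3: p=10, C=21
Total completion time = 3 + 11 + 21 = 35

35


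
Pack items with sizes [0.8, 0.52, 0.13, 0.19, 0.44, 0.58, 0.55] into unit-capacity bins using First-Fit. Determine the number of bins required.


Place items sequentially using First-Fit:
  Item 0.8 -> new Bin 1
  Item 0.52 -> new Bin 2
  Item 0.13 -> Bin 1 (now 0.93)
  Item 0.19 -> Bin 2 (now 0.71)
  Item 0.44 -> new Bin 3
  Item 0.58 -> new Bin 4
  Item 0.55 -> Bin 3 (now 0.99)
Total bins used = 4

4


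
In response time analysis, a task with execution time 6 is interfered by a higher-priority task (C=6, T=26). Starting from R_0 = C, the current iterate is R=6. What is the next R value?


R_next = C + ceil(R_prev / T_hp) * C_hp
ceil(6 / 26) = ceil(0.2308) = 1
Interference = 1 * 6 = 6
R_next = 6 + 6 = 12

12


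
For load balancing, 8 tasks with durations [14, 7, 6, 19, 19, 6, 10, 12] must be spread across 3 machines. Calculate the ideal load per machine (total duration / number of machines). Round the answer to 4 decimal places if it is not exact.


Total processing time = 14 + 7 + 6 + 19 + 19 + 6 + 10 + 12 = 93
Number of machines = 3
Ideal balanced load = 93 / 3 = 31.0

31.0


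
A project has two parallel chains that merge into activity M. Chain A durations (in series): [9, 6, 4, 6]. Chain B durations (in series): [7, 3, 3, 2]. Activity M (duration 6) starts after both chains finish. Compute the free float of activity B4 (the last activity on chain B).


ES(B4) = sum of predecessors on chain B = 13
EF(B4) = ES + duration = 13 + 2 = 15
Successor of B4 is M. ES(M) = max(sum(A), sum(B)) = max(25, 15) = 25
Free float = ES(successor) - EF(current) = 25 - 15 = 10

10


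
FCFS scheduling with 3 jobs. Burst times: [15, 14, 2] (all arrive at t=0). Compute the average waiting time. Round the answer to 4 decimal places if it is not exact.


FCFS order (as given): [15, 14, 2]
Waiting times:
  Job 1: wait = 0
  Job 2: wait = 15
  Job 3: wait = 29
Sum of waiting times = 44
Average waiting time = 44/3 = 14.6667

14.6667


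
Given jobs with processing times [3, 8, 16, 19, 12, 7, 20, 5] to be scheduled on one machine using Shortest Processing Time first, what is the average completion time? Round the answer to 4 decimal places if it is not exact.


Sort jobs by processing time (SPT order): [3, 5, 7, 8, 12, 16, 19, 20]
Compute completion times sequentially:
  Job 1: processing = 3, completes at 3
  Job 2: processing = 5, completes at 8
  Job 3: processing = 7, completes at 15
  Job 4: processing = 8, completes at 23
  Job 5: processing = 12, completes at 35
  Job 6: processing = 16, completes at 51
  Job 7: processing = 19, completes at 70
  Job 8: processing = 20, completes at 90
Sum of completion times = 295
Average completion time = 295/8 = 36.875

36.875


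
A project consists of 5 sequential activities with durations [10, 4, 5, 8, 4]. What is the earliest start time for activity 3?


Activity 3 starts after activities 1 through 2 complete.
Predecessor durations: [10, 4]
ES = 10 + 4 = 14

14


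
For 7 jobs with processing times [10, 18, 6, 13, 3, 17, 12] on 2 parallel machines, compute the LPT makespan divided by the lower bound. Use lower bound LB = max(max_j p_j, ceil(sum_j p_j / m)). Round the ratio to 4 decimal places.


LPT order: [18, 17, 13, 12, 10, 6, 3]
Machine loads after assignment: [40, 39]
LPT makespan = 40
Lower bound = max(max_job, ceil(total/2)) = max(18, 40) = 40
Ratio = 40 / 40 = 1.0

1.0


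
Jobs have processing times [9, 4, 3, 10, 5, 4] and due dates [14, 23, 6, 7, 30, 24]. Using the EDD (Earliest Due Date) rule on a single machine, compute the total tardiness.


Sort by due date (EDD order): [(3, 6), (10, 7), (9, 14), (4, 23), (4, 24), (5, 30)]
Compute completion times and tardiness:
  Job 1: p=3, d=6, C=3, tardiness=max(0,3-6)=0
  Job 2: p=10, d=7, C=13, tardiness=max(0,13-7)=6
  Job 3: p=9, d=14, C=22, tardiness=max(0,22-14)=8
  Job 4: p=4, d=23, C=26, tardiness=max(0,26-23)=3
  Job 5: p=4, d=24, C=30, tardiness=max(0,30-24)=6
  Job 6: p=5, d=30, C=35, tardiness=max(0,35-30)=5
Total tardiness = 28

28


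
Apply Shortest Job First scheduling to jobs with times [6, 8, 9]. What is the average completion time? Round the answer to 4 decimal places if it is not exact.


SJF order (ascending): [6, 8, 9]
Completion times:
  Job 1: burst=6, C=6
  Job 2: burst=8, C=14
  Job 3: burst=9, C=23
Average completion = 43/3 = 14.3333

14.3333


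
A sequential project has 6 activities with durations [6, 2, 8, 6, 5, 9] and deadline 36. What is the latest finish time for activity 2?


LF(activity 2) = deadline - sum of successor durations
Successors: activities 3 through 6 with durations [8, 6, 5, 9]
Sum of successor durations = 28
LF = 36 - 28 = 8

8


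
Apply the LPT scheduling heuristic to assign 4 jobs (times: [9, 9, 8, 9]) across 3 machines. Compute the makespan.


Sort jobs in decreasing order (LPT): [9, 9, 9, 8]
Assign each job to the least loaded machine:
  Machine 1: jobs [9, 8], load = 17
  Machine 2: jobs [9], load = 9
  Machine 3: jobs [9], load = 9
Makespan = max load = 17

17


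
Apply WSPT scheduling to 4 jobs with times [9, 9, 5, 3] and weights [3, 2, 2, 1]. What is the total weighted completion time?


Compute p/w ratios and sort ascending (WSPT): [(5, 2), (9, 3), (3, 1), (9, 2)]
Compute weighted completion times:
  Job (p=5,w=2): C=5, w*C=2*5=10
  Job (p=9,w=3): C=14, w*C=3*14=42
  Job (p=3,w=1): C=17, w*C=1*17=17
  Job (p=9,w=2): C=26, w*C=2*26=52
Total weighted completion time = 121

121


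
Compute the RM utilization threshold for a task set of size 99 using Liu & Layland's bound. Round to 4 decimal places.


Compute 2^(1/99) = 1.0070260544
Subtract 1: 1.0070260544 - 1 = 0.0070260544
Multiply by n: 99 * 0.0070260544 = 0.6955793856
Round to 4 dp: 0.6956

0.6956


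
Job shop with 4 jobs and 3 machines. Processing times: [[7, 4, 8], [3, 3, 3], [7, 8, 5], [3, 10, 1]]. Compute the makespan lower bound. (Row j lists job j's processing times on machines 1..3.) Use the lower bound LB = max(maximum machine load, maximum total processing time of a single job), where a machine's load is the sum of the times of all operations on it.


Machine loads:
  Machine 1: 7 + 3 + 7 + 3 = 20
  Machine 2: 4 + 3 + 8 + 10 = 25
  Machine 3: 8 + 3 + 5 + 1 = 17
Max machine load = 25
Job totals:
  Job 1: 19
  Job 2: 9
  Job 3: 20
  Job 4: 14
Max job total = 20
Lower bound = max(25, 20) = 25

25


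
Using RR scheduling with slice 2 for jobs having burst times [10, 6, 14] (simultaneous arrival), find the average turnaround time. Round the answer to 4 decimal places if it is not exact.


Time quantum = 2
Execution trace:
  J1 runs 2 units, time = 2
  J2 runs 2 units, time = 4
  J3 runs 2 units, time = 6
  J1 runs 2 units, time = 8
  J2 runs 2 units, time = 10
  J3 runs 2 units, time = 12
  J1 runs 2 units, time = 14
  J2 runs 2 units, time = 16
  J3 runs 2 units, time = 18
  J1 runs 2 units, time = 20
  J3 runs 2 units, time = 22
  J1 runs 2 units, time = 24
  J3 runs 2 units, time = 26
  J3 runs 2 units, time = 28
  J3 runs 2 units, time = 30
Finish times: [24, 16, 30]
Average turnaround = 70/3 = 23.3333

23.3333


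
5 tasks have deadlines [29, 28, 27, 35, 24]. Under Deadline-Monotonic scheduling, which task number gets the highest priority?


Sort tasks by relative deadline (ascending):
  Task 5: deadline = 24
  Task 3: deadline = 27
  Task 2: deadline = 28
  Task 1: deadline = 29
  Task 4: deadline = 35
Priority order (highest first): [5, 3, 2, 1, 4]
Highest priority task = 5

5


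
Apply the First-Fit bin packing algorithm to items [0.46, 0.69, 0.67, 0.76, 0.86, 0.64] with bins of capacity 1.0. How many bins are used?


Place items sequentially using First-Fit:
  Item 0.46 -> new Bin 1
  Item 0.69 -> new Bin 2
  Item 0.67 -> new Bin 3
  Item 0.76 -> new Bin 4
  Item 0.86 -> new Bin 5
  Item 0.64 -> new Bin 6
Total bins used = 6

6


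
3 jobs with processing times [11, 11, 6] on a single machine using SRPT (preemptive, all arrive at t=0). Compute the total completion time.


Since all jobs arrive at t=0, SRPT equals SPT ordering.
SPT order: [6, 11, 11]
Completion times:
  Job 1: p=6, C=6
  Job 2: p=11, C=17
  Job 3: p=11, C=28
Total completion time = 6 + 17 + 28 = 51

51


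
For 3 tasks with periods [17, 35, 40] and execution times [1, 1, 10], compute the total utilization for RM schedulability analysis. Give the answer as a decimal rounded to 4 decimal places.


Compute individual utilizations (exact fractions):
  Task 1: C/T = 1/17 (approx. 0.0588)
  Task 2: C/T = 1/35 (approx. 0.0286)
  Task 3: C/T = 10/40 = 1/4 (approx. 0.25)
Total utilization U = 1/17 + 1/35 + 1/4 = 803/2380
Rounded to 4 decimal places: U = 0.3374
RM (Liu & Layland) bound for 3 tasks = 0.779763; compare with U = 803/2380 (approx. 0.337395)
U <= bound, so schedulable by RM sufficient condition.

0.3374


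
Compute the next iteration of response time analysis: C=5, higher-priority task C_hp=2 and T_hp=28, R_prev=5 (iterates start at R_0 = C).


R_next = C + ceil(R_prev / T_hp) * C_hp
ceil(5 / 28) = ceil(0.1786) = 1
Interference = 1 * 2 = 2
R_next = 5 + 2 = 7

7


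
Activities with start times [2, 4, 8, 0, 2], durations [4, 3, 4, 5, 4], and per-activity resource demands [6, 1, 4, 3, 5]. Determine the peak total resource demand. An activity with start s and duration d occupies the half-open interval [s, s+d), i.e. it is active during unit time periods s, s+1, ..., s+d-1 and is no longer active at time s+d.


Each activity i is active on [start_i, start_i + duration_i).
Compute total resource usage per time slot:
  t=0: active resources = [3], total = 3
  t=1: active resources = [3], total = 3
  t=2: active resources = [6, 3, 5], total = 14
  t=3: active resources = [6, 3, 5], total = 14
  t=4: active resources = [6, 1, 3, 5], total = 15
  t=5: active resources = [6, 1, 5], total = 12
  t=6: active resources = [1], total = 1
  t=7: active resources = [], total = 0
  t=8: active resources = [4], total = 4
  t=9: active resources = [4], total = 4
  t=10: active resources = [4], total = 4
  t=11: active resources = [4], total = 4
Peak resource demand = 15

15


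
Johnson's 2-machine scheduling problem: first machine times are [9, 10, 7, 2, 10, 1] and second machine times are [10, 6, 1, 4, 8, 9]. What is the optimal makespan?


Apply Johnson's rule:
  Group 1 (a <= b): [(6, 1, 9), (4, 2, 4), (1, 9, 10)]
  Group 2 (a > b): [(5, 10, 8), (2, 10, 6), (3, 7, 1)]
Optimal job order: [6, 4, 1, 5, 2, 3]
Schedule:
  Job 6: M1 done at 1, M2 done at 10
  Job 4: M1 done at 3, M2 done at 14
  Job 1: M1 done at 12, M2 done at 24
  Job 5: M1 done at 22, M2 done at 32
  Job 2: M1 done at 32, M2 done at 38
  Job 3: M1 done at 39, M2 done at 40
Makespan = 40

40


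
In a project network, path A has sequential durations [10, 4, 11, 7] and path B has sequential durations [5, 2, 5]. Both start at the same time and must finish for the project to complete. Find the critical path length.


Path A total = 10 + 4 + 11 + 7 = 32
Path B total = 5 + 2 + 5 = 12
Critical path = longest path = max(32, 12) = 32

32


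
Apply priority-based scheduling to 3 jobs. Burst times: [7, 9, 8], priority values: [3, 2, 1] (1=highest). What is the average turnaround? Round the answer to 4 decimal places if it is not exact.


Sort by priority (ascending = highest first):
Order: [(1, 8), (2, 9), (3, 7)]
Completion times:
  Priority 1, burst=8, C=8
  Priority 2, burst=9, C=17
  Priority 3, burst=7, C=24
Average turnaround = 49/3 = 16.3333

16.3333


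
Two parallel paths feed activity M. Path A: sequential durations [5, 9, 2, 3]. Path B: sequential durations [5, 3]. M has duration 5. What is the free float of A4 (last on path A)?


ES(A4) = sum of predecessors on chain A = 16
EF(A4) = ES + duration = 16 + 3 = 19
Successor of A4 is M. ES(M) = max(sum(A), sum(B)) = max(19, 8) = 19
Free float = ES(successor) - EF(current) = 19 - 19 = 0

0


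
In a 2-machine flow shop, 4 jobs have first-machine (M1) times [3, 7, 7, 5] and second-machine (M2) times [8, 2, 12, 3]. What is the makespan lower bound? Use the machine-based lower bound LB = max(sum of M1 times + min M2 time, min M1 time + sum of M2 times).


LB1 = sum(M1 times) + min(M2 times) = 22 + 2 = 24
LB2 = min(M1 times) + sum(M2 times) = 3 + 25 = 28
Lower bound = max(LB1, LB2) = max(24, 28) = 28

28


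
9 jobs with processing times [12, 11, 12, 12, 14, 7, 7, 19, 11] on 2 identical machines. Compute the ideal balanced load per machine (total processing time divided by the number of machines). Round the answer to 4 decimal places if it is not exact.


Total processing time = 12 + 11 + 12 + 12 + 14 + 7 + 7 + 19 + 11 = 105
Number of machines = 2
Ideal balanced load = 105 / 2 = 52.5

52.5
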